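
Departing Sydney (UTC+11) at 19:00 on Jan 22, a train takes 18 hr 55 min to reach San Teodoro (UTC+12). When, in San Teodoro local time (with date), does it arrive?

Convert departure to UTC: 19:00 − 11:00 = 08:00 UTC on Jan 22.
Add 18 hours 55 minutes travel time → 02:55 UTC (Jan 23).
San Teodoro is UTC+12:00, so local arrival = 02:55 + 12:00 = 14:55 on Jan 23.

14:55 on Jan 23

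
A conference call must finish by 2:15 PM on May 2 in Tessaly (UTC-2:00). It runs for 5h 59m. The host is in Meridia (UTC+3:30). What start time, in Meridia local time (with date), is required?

Target end time in UTC: 2:15 PM + 2:00 = 4:15 PM on May 2.
Subtract 5 hours 59 minutes → start 10:16 AM UTC on May 2.
Meridia is UTC+3:30: 10:16 AM + 3:30 = 1:46 PM on May 2.

1:46 PM on May 2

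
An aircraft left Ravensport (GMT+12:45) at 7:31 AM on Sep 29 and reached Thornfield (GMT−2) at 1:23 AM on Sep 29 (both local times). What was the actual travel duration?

Thornfield is 14:45 behind Ravensport.
Clock-face elapsed time (ignoring zones) is −6 hours 8 minutes.
Actual elapsed = −6 hours 8 minutes + 14:45 = 8 hours 37 minutes.

8 hours 37 minutes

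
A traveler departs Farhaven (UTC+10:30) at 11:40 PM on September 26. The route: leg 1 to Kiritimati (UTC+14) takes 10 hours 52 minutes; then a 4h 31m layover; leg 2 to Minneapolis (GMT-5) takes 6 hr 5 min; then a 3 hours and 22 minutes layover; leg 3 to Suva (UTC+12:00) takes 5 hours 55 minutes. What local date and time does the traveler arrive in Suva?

Convert departure to UTC: 11:40 PM − 10:30 = 1:10 PM UTC on Sep 26.
Add 10 hours 52 minutes leg 1 → 12:02 AM UTC (Sep 27).
Add 4 hours and 31 minutes layover in Kiritimati → 4:33 AM UTC.
Add 6 hours and 5 minutes leg 2 → 10:38 AM UTC.
Add 3 hours and 22 minutes layover in Minneapolis → 2:00 PM UTC.
Add 5 hours and 55 minutes leg 3 → 7:55 PM UTC.
Suva is UTC+12:00, so local arrival = 7:55 PM + 12:00 = 7:55 AM on Sep 28.

7:55 AM on September 28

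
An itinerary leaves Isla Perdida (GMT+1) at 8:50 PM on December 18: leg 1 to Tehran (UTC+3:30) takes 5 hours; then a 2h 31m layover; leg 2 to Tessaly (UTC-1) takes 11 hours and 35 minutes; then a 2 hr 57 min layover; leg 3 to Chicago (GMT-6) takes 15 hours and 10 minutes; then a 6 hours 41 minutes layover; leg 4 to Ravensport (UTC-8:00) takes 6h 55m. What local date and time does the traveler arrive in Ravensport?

Convert departure to UTC: 8:50 PM − 1:00 = 7:50 PM UTC on Dec 18.
Add 5 hours leg 1 → 12:50 AM UTC (Dec 19).
Add 2 hours and 31 minutes layover in Tehran → 3:21 AM UTC.
Add 11 hours 35 minutes leg 2 → 2:56 PM UTC.
Add 2 hours and 57 minutes layover in Tessaly → 5:53 PM UTC.
Add 15 hours and 10 minutes leg 3 → 9:03 AM UTC (Dec 20).
Add 6 hours and 41 minutes layover in Chicago → 3:44 PM UTC.
Add 6 hours 55 minutes leg 4 → 10:39 PM UTC.
Ravensport is UTC−8:00, so local arrival = 10:39 PM − 8:00 = 2:39 PM on Dec 20.

2:39 PM on Dec 20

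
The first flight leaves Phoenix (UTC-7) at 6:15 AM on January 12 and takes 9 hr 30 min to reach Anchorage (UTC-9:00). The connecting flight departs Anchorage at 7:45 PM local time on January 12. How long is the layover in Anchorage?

6 hours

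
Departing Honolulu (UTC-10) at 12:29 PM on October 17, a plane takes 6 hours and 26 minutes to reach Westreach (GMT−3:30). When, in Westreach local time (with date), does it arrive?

1:25 AM on October 18

Convert departure to UTC: 12:29 PM + 10:00 = 10:29 PM UTC on Oct 17.
Add 6 hours and 26 minutes travel time → 4:55 AM UTC (Oct 18).
Westreach is UTC−3:30, so local arrival = 4:55 AM − 3:30 = 1:25 AM on Oct 18.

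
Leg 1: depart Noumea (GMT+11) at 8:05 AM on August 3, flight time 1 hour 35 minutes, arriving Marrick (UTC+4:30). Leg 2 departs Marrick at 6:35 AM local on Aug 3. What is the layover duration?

3 hours 25 minutes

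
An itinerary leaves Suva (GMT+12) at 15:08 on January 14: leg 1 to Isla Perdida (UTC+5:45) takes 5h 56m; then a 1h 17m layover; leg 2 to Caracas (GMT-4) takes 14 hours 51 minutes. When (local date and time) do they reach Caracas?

21:12 on Jan 14

Convert departure to UTC: 15:08 − 12:00 = 03:08 UTC on Jan 14.
Add 5 hours and 56 minutes leg 1 → 09:04 UTC.
Add 1 hour and 17 minutes layover in Isla Perdida → 10:21 UTC.
Add 14 hours 51 minutes leg 2 → 01:12 UTC (Jan 15).
Caracas is UTC−4:00, so local arrival = 01:12 − 4:00 = 21:12 on Jan 14.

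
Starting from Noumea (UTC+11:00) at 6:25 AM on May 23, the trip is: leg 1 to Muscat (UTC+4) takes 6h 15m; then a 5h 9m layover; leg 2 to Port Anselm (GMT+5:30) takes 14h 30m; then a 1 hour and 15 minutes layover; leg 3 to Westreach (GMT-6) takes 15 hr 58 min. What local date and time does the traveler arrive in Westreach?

8:32 AM on May 24

Convert departure to UTC: 6:25 AM − 11:00 = 7:25 PM UTC on May 22.
Add 6 hours 15 minutes leg 1 → 1:40 AM UTC (May 23).
Add 5 hours and 9 minutes layover in Muscat → 6:49 AM UTC.
Add 14 hours 30 minutes leg 2 → 9:19 PM UTC.
Add 1 hour and 15 minutes layover in Port Anselm → 10:34 PM UTC.
Add 15 hours and 58 minutes leg 3 → 2:32 PM UTC (May 24).
Westreach is UTC−6:00, so local arrival = 2:32 PM − 6:00 = 8:32 AM on May 24.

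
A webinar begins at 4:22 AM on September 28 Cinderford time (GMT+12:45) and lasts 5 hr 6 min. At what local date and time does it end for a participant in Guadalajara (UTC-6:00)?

Convert start to UTC: 4:22 AM − 12:45 = 3:37 PM UTC on Sep 27.
Add 5 hours and 6 minutes duration → 8:43 PM UTC.
Guadalajara is UTC−6:00, so local end time = 8:43 PM − 6:00 = 2:43 PM on Sep 27.

2:43 PM on Sep 27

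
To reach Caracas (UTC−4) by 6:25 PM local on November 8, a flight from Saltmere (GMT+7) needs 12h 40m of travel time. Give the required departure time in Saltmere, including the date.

Target arrival in UTC: 6:25 PM + 4:00 = 10:25 PM on Nov 8.
Subtract 12 hours 40 minutes → departure 9:45 AM UTC on Nov 8.
Saltmere is UTC+7:00: 9:45 AM + 7:00 = 4:45 PM on Nov 8.

4:45 PM on Nov 8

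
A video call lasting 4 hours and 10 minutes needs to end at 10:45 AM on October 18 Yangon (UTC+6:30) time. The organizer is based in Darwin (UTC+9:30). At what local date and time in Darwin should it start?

9:35 AM on October 18

Target end time in UTC: 10:45 AM − 6:30 = 4:15 AM on Oct 18.
Subtract 4 hours and 10 minutes → start 12:05 AM UTC on Oct 18.
Darwin is UTC+9:30: 12:05 AM + 9:30 = 9:35 AM on Oct 18.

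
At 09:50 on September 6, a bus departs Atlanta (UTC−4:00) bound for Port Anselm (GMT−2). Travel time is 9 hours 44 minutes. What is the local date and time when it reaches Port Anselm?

21:34 on September 6

Convert departure to UTC: 09:50 + 4:00 = 13:50 UTC on Sep 6.
Add 9 hours and 44 minutes travel time → 23:34 UTC.
Port Anselm is UTC−2:00, so local arrival = 23:34 − 2:00 = 21:34 on Sep 6.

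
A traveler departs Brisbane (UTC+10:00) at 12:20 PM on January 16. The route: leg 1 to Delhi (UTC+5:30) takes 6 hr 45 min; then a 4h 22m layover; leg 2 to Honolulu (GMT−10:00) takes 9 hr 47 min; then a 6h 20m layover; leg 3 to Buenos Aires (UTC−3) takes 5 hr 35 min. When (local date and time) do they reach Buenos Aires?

Convert departure to UTC: 12:20 PM − 10:00 = 2:20 AM UTC on Jan 16.
Add 6 hours and 45 minutes leg 1 → 9:05 AM UTC.
Add 4 hours and 22 minutes layover in Delhi → 1:27 PM UTC.
Add 9 hours 47 minutes leg 2 → 11:14 PM UTC.
Add 6 hours and 20 minutes layover in Honolulu → 5:34 AM UTC (Jan 17).
Add 5 hours and 35 minutes leg 3 → 11:09 AM UTC.
Buenos Aires is UTC−3:00, so local arrival = 11:09 AM − 3:00 = 8:09 AM on Jan 17.

8:09 AM on Jan 17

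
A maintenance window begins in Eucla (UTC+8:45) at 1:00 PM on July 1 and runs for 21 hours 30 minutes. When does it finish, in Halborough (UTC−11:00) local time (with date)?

2:45 PM on Jul 1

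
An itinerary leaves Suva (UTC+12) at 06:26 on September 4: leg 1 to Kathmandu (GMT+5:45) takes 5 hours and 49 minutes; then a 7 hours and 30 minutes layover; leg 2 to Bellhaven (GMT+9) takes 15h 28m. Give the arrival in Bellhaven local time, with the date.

Convert departure to UTC: 06:26 − 12:00 = 18:26 UTC on Sep 3.
Add 5 hours and 49 minutes leg 1 → 00:15 UTC (Sep 4).
Add 7 hours 30 minutes layover in Kathmandu → 07:45 UTC.
Add 15 hours and 28 minutes leg 2 → 23:13 UTC.
Bellhaven is UTC+9:00, so local arrival = 23:13 + 9:00 = 08:13 on Sep 5.

08:13 on Sep 5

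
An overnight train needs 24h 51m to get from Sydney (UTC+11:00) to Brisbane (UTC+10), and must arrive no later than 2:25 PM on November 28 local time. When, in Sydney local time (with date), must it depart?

2:34 PM on November 27

Target arrival in UTC: 2:25 PM − 10:00 = 4:25 AM on Nov 28.
Subtract 24 hours 51 minutes → departure 3:34 AM UTC on Nov 27.
Sydney is UTC+11:00: 3:34 AM + 11:00 = 2:34 PM on Nov 27.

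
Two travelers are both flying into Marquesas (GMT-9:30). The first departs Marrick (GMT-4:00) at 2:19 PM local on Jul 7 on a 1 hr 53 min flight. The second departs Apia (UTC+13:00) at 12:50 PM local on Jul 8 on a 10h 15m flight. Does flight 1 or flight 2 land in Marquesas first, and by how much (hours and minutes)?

the first, by 13 hours 53 minutes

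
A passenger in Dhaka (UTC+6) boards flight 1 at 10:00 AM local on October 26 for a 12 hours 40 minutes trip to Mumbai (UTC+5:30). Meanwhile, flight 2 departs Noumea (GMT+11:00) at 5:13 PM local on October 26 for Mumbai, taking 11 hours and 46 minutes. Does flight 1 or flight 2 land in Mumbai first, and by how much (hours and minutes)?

the first, by 1 hour 19 minutes

Flight 1 in UTC: 10:00 AM − 6:00 = 4:00 AM on Oct 26.
+12 hours 40 minutes → arrive 4:40 PM UTC on Oct 26.
Flight 2 in UTC: 5:13 PM − 11:00 = 6:13 AM on Oct 26.
+11 hours and 46 minutes → arrive 5:59 PM UTC on Oct 26.
Flight 1 lands earlier by 1 hour 19 minutes.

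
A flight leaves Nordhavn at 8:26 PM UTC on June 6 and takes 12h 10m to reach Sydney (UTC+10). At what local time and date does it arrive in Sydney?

6:36 PM on June 7

Departure is given in UTC: 8:26 PM on Jun 6.
Add 12 hours and 10 minutes → 8:36 AM UTC (Jun 7).
Sydney is UTC+10:00: 8:36 AM + 10:00 = 6:36 PM on Jun 7.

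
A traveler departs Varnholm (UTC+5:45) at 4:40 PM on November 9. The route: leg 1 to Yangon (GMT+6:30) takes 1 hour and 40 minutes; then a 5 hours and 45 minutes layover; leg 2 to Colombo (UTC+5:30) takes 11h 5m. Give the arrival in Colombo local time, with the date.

Convert departure to UTC: 4:40 PM − 5:45 = 10:55 AM UTC on Nov 9.
Add 1 hour 40 minutes leg 1 → 12:35 PM UTC.
Add 5 hours 45 minutes layover in Yangon → 6:20 PM UTC.
Add 11 hours and 5 minutes leg 2 → 5:25 AM UTC (Nov 10).
Colombo is UTC+5:30, so local arrival = 5:25 AM + 5:30 = 10:55 AM on Nov 10.

10:55 AM on November 10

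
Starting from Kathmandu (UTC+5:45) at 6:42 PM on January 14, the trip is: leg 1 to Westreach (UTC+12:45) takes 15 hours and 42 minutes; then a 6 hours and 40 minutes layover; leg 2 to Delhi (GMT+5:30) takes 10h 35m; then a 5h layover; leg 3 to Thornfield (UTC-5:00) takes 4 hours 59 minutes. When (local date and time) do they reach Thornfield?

2:53 AM on January 16

Convert departure to UTC: 6:42 PM − 5:45 = 12:57 PM UTC on Jan 14.
Add 15 hours and 42 minutes leg 1 → 4:39 AM UTC (Jan 15).
Add 6 hours and 40 minutes layover in Westreach → 11:19 AM UTC.
Add 10 hours 35 minutes leg 2 → 9:54 PM UTC.
Add 5 hours layover in Delhi → 2:54 AM UTC (Jan 16).
Add 4 hours 59 minutes leg 3 → 7:53 AM UTC.
Thornfield is UTC−5:00, so local arrival = 7:53 AM − 5:00 = 2:53 AM on Jan 16.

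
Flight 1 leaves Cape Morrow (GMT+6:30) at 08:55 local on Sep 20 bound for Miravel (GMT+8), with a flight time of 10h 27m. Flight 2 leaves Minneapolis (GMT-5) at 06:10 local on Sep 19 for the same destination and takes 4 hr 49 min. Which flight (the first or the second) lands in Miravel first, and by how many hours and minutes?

Flight 1 in UTC: 08:55 − 6:30 = 02:25 on Sep 20.
+10 hours 27 minutes → arrive 12:52 UTC on Sep 20.
Flight 2 in UTC: 06:10 + 5:00 = 11:10 on Sep 19.
+4 hours 49 minutes → arrive 15:59 UTC on Sep 19.
Flight 2 lands earlier by 20 hours 53 minutes.

the second, by 20 hours 53 minutes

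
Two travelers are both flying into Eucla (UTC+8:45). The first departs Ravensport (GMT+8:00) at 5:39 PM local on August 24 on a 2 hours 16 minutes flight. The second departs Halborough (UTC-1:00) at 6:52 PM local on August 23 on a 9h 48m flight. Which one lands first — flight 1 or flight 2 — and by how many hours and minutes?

Flight 1 in UTC: 5:39 PM − 8:00 = 9:39 AM on Aug 24.
+2 hours 16 minutes → arrive 11:55 AM UTC on Aug 24.
Flight 2 in UTC: 6:52 PM + 1:00 = 7:52 PM on Aug 23.
+9 hours and 48 minutes → arrive 5:40 AM UTC on Aug 24.
Flight 2 lands earlier by 6 hours 15 minutes.

the second, by 6 hours 15 minutes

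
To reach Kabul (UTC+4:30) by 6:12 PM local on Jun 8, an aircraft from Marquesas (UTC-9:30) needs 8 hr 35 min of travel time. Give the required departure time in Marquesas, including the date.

7:37 PM on Jun 7

Target arrival in UTC: 6:12 PM − 4:30 = 1:42 PM on Jun 8.
Subtract 8 hours 35 minutes → departure 5:07 AM UTC on Jun 8.
Marquesas is UTC−9:30: 5:07 AM − 9:30 = 7:37 PM on Jun 7.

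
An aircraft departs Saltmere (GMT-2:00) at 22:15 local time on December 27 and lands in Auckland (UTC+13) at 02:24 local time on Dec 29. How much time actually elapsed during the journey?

Departure in UTC: 22:15 + 2:00 = 00:15 on Dec 28.
Arrival in UTC: 02:24 − 13:00 = 13:24 on Dec 28.
Elapsed = 13:24 − 00:15 = 13 hours 9 minutes.

13 hours 9 minutes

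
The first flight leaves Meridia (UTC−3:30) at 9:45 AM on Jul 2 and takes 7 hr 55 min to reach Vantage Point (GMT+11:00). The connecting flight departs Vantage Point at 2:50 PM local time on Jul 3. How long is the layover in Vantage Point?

Convert departure to UTC: 9:45 AM + 3:30 = 1:15 PM UTC on Jul 2.
Add 7 hours 55 minutes flight time → 9:10 PM UTC.
Vantage Point is UTC+11:00, so local arrival = 9:10 PM + 11:00 = 8:10 AM on Jul 3.
Layover = 2:50 PM − 8:10 AM = 6 hours 40 minutes.

6 hours 40 minutes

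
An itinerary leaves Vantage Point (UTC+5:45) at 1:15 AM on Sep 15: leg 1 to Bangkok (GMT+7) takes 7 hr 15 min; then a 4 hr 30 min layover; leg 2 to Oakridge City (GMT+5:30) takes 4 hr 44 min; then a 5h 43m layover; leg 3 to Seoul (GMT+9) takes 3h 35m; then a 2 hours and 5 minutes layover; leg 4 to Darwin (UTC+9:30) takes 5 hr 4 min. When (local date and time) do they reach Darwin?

Convert departure to UTC: 1:15 AM − 5:45 = 7:30 PM UTC on Sep 14.
Add 7 hours and 15 minutes leg 1 → 2:45 AM UTC (Sep 15).
Add 4 hours 30 minutes layover in Bangkok → 7:15 AM UTC.
Add 4 hours 44 minutes leg 2 → 11:59 AM UTC.
Add 5 hours 43 minutes layover in Oakridge City → 5:42 PM UTC.
Add 3 hours 35 minutes leg 3 → 9:17 PM UTC.
Add 2 hours and 5 minutes layover in Seoul → 11:22 PM UTC.
Add 5 hours 4 minutes leg 4 → 4:26 AM UTC (Sep 16).
Darwin is UTC+9:30, so local arrival = 4:26 AM + 9:30 = 1:56 PM on Sep 16.

1:56 PM on Sep 16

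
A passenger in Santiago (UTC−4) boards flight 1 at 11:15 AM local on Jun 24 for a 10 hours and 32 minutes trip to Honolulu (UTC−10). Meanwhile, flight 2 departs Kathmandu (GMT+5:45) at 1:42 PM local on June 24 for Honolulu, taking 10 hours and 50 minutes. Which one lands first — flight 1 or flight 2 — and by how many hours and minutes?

Flight 1 in UTC: 11:15 AM + 4:00 = 3:15 PM on Jun 24.
+10 hours 32 minutes → arrive 1:47 AM UTC on Jun 25.
Flight 2 in UTC: 1:42 PM − 5:45 = 7:57 AM on Jun 24.
+10 hours and 50 minutes → arrive 6:47 PM UTC on Jun 24.
Flight 2 lands earlier by 7 hours.

the second, by 7 hours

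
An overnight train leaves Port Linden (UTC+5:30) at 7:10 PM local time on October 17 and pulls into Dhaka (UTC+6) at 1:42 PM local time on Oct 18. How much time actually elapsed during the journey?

18 hours 2 minutes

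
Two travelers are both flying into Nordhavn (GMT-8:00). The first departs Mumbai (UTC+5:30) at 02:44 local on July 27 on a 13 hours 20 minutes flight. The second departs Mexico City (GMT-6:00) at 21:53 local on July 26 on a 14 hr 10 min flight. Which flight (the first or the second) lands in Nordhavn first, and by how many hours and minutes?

the first, by 7 hours 29 minutes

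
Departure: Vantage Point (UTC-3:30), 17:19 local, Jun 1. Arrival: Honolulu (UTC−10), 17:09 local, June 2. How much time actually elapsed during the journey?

Departure in UTC: 17:19 + 3:30 = 20:49 on Jun 1.
Arrival in UTC: 17:09 + 10:00 = 03:09 on Jun 3.
Elapsed = 03:09 − 20:49 (+2 days) = 30 hours 20 minutes.

30 hours 20 minutes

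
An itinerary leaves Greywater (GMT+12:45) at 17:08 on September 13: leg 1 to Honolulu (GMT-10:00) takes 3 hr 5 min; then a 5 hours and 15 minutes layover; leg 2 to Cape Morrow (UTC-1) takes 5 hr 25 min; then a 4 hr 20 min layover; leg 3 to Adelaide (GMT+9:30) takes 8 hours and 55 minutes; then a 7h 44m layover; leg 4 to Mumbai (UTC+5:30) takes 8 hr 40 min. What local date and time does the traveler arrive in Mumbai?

Convert departure to UTC: 17:08 − 12:45 = 04:23 UTC on Sep 13.
Add 3 hours and 5 minutes leg 1 → 07:28 UTC.
Add 5 hours and 15 minutes layover in Honolulu → 12:43 UTC.
Add 5 hours and 25 minutes leg 2 → 18:08 UTC.
Add 4 hours 20 minutes layover in Cape Morrow → 22:28 UTC.
Add 8 hours 55 minutes leg 3 → 07:23 UTC (Sep 14).
Add 7 hours and 44 minutes layover in Adelaide → 15:07 UTC.
Add 8 hours 40 minutes leg 4 → 23:47 UTC.
Mumbai is UTC+5:30, so local arrival = 23:47 + 5:30 = 05:17 on Sep 15.

05:17 on September 15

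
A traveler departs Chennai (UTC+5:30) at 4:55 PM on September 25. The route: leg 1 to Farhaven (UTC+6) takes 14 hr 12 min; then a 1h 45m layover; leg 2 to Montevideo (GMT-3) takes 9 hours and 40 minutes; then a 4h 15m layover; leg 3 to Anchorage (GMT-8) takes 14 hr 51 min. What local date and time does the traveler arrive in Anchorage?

12:08 AM on Sep 27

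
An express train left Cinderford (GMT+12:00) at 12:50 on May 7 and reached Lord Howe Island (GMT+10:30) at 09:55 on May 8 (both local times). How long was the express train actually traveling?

22 hours 35 minutes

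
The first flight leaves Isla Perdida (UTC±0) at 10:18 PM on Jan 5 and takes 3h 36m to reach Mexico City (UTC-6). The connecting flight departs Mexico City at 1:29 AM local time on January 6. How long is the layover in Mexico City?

5 hours 35 minutes

Isla Perdida is at UTC+0, so departure is already 10:18 PM UTC on Jan 5.
Add 3 hours and 36 minutes flight time → 1:54 AM UTC (Jan 6).
Mexico City is UTC−6:00, so local arrival = 1:54 AM − 6:00 = 7:54 PM on Jan 5.
Layover = 1:29 AM − 7:54 PM (+1 day) = 5 hours 35 minutes.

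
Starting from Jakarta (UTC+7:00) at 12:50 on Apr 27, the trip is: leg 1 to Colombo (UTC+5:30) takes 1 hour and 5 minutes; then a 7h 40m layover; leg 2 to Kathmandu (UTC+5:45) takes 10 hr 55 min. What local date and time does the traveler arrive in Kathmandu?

07:15 on Apr 28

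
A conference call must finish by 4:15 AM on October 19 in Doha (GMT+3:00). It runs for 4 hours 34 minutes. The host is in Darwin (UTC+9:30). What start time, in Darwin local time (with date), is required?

6:11 AM on October 19

Target end time in UTC: 4:15 AM − 3:00 = 1:15 AM on Oct 19.
Subtract 4 hours 34 minutes → start 8:41 PM UTC on Oct 18.
Darwin is UTC+9:30: 8:41 PM + 9:30 = 6:11 AM on Oct 19.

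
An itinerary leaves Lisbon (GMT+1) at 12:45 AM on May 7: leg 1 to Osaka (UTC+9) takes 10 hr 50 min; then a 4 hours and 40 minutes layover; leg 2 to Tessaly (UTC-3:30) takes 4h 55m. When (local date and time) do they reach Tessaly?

Convert departure to UTC: 12:45 AM − 1:00 = 11:45 PM UTC on May 6.
Add 10 hours and 50 minutes leg 1 → 10:35 AM UTC (May 7).
Add 4 hours 40 minutes layover in Osaka → 3:15 PM UTC.
Add 4 hours and 55 minutes leg 2 → 8:10 PM UTC.
Tessaly is UTC−3:30, so local arrival = 8:10 PM − 3:30 = 4:40 PM on May 7.

4:40 PM on May 7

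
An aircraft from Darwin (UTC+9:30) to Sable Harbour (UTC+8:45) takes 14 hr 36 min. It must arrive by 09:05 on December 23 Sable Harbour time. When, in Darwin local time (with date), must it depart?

Target arrival in UTC: 09:05 − 8:45 = 00:20 on Dec 23.
Subtract 14 hours 36 minutes → departure 09:44 UTC on Dec 22.
Darwin is UTC+9:30: 09:44 + 9:30 = 19:14 on Dec 22.

19:14 on Dec 22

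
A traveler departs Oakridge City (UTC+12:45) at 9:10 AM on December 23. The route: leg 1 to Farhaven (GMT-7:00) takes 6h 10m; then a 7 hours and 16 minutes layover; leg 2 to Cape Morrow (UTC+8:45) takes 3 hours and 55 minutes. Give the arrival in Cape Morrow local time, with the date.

10:31 PM on Dec 23

Convert departure to UTC: 9:10 AM − 12:45 = 8:25 PM UTC on Dec 22.
Add 6 hours and 10 minutes leg 1 → 2:35 AM UTC (Dec 23).
Add 7 hours and 16 minutes layover in Farhaven → 9:51 AM UTC.
Add 3 hours 55 minutes leg 2 → 1:46 PM UTC.
Cape Morrow is UTC+8:45, so local arrival = 1:46 PM + 8:45 = 10:31 PM on Dec 23.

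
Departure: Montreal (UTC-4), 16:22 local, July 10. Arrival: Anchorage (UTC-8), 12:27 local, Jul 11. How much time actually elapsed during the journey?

Anchorage is 4:00 behind Montreal.
Clock-face elapsed time (ignoring zones) is 20 hours 5 minutes.
Actual elapsed = 20 hours 5 minutes + 4:00 = 24 hours 5 minutes.

24 hours 5 minutes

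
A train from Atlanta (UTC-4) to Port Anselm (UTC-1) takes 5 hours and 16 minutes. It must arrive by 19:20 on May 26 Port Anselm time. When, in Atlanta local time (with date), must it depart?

11:04 on May 26

Target arrival in UTC: 19:20 + 1:00 = 20:20 on May 26.
Subtract 5 hours and 16 minutes → departure 15:04 UTC on May 26.
Atlanta is UTC−4:00: 15:04 − 4:00 = 11:04 on May 26.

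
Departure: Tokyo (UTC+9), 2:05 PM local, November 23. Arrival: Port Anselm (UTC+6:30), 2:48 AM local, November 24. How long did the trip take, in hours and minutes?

Departure in UTC: 2:05 PM − 9:00 = 5:05 AM on Nov 23.
Arrival in UTC: 2:48 AM − 6:30 = 8:18 PM on Nov 23.
Elapsed = 8:18 PM − 5:05 AM = 15 hours 13 minutes.

15 hours 13 minutes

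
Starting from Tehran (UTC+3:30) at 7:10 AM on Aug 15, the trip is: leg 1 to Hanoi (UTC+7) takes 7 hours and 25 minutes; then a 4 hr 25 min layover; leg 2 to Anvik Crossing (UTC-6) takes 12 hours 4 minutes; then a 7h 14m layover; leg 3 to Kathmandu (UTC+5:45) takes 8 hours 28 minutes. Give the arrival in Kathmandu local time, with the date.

1:01 AM on Aug 17

Convert departure to UTC: 7:10 AM − 3:30 = 3:40 AM UTC on Aug 15.
Add 7 hours and 25 minutes leg 1 → 11:05 AM UTC.
Add 4 hours 25 minutes layover in Hanoi → 3:30 PM UTC.
Add 12 hours and 4 minutes leg 2 → 3:34 AM UTC (Aug 16).
Add 7 hours and 14 minutes layover in Anvik Crossing → 10:48 AM UTC.
Add 8 hours 28 minutes leg 3 → 7:16 PM UTC.
Kathmandu is UTC+5:45, so local arrival = 7:16 PM + 5:45 = 1:01 AM on Aug 17.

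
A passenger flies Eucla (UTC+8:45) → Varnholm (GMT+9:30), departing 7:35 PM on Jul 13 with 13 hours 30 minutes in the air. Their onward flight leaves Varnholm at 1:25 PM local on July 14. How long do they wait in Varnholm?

3 hours 35 minutes

Convert departure to UTC: 7:35 PM − 8:45 = 10:50 AM UTC on Jul 13.
Add 13 hours and 30 minutes flight time → 12:20 AM UTC (Jul 14).
Varnholm is UTC+9:30, so local arrival = 12:20 AM + 9:30 = 9:50 AM on Jul 14.
Layover = 1:25 PM − 9:50 AM = 3 hours 35 minutes.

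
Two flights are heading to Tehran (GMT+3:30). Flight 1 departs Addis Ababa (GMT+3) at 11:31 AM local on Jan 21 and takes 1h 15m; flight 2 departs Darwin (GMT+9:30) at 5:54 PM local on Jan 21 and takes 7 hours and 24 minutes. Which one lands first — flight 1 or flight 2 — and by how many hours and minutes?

the first, by 6 hours 2 minutes

Flight 1 in UTC: 11:31 AM − 3:00 = 8:31 AM on Jan 21.
+1 hour 15 minutes → arrive 9:46 AM UTC on Jan 21.
Flight 2 in UTC: 5:54 PM − 9:30 = 8:24 AM on Jan 21.
+7 hours and 24 minutes → arrive 3:48 PM UTC on Jan 21.
Flight 1 lands earlier by 6 hours 2 minutes.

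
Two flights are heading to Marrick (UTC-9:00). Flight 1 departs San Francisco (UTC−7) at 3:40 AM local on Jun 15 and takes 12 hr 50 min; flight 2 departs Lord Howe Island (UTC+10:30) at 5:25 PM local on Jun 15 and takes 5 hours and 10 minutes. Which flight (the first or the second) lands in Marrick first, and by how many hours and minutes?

Flight 1 in UTC: 3:40 AM + 7:00 = 10:40 AM on Jun 15.
+12 hours and 50 minutes → arrive 11:30 PM UTC on Jun 15.
Flight 2 in UTC: 5:25 PM − 10:30 = 6:55 AM on Jun 15.
+5 hours and 10 minutes → arrive 12:05 PM UTC on Jun 15.
Flight 2 lands earlier by 11 hours 25 minutes.

the second, by 11 hours 25 minutes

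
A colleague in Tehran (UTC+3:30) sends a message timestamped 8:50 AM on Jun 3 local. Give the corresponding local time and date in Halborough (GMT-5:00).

In UTC: 8:50 AM − 3:30 = 5:20 AM on Jun 3.
Halborough is UTC−5:00: 5:20 AM − 5:00 = 12:20 AM on Jun 3.

12:20 AM on June 3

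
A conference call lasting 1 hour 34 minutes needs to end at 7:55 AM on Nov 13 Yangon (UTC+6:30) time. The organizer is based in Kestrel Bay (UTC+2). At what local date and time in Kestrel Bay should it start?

Target end time in UTC: 7:55 AM − 6:30 = 1:25 AM on Nov 13.
Subtract 1 hour 34 minutes → start 11:51 PM UTC on Nov 12.
Kestrel Bay is UTC+2:00: 11:51 PM + 2:00 = 1:51 AM on Nov 13.

1:51 AM on Nov 13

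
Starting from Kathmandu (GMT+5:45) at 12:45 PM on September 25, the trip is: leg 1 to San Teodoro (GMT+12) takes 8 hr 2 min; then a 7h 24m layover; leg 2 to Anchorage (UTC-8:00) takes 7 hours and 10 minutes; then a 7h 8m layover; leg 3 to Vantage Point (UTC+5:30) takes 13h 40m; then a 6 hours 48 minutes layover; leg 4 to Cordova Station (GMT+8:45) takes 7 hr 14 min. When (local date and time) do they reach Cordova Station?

Convert departure to UTC: 12:45 PM − 5:45 = 7:00 AM UTC on Sep 25.
Add 8 hours 2 minutes leg 1 → 3:02 PM UTC.
Add 7 hours and 24 minutes layover in San Teodoro → 10:26 PM UTC.
Add 7 hours and 10 minutes leg 2 → 5:36 AM UTC (Sep 26).
Add 7 hours and 8 minutes layover in Anchorage → 12:44 PM UTC.
Add 13 hours 40 minutes leg 3 → 2:24 AM UTC (Sep 27).
Add 6 hours 48 minutes layover in Vantage Point → 9:12 AM UTC.
Add 7 hours and 14 minutes leg 4 → 4:26 PM UTC.
Cordova Station is UTC+8:45, so local arrival = 4:26 PM + 8:45 = 1:11 AM on Sep 28.

1:11 AM on September 28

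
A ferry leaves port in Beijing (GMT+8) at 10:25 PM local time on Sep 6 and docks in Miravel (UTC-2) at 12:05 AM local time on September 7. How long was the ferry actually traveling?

11 hours 40 minutes

Departure in UTC: 10:25 PM − 8:00 = 2:25 PM on Sep 6.
Arrival in UTC: 12:05 AM + 2:00 = 2:05 AM on Sep 7.
Elapsed = 2:05 AM − 2:25 PM (+1 day) = 11 hours 40 minutes.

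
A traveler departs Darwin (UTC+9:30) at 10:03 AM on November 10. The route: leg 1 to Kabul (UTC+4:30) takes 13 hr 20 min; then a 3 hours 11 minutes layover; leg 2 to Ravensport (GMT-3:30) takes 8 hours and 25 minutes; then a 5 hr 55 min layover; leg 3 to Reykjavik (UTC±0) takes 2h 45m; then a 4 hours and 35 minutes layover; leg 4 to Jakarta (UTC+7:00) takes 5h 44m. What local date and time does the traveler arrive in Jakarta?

3:28 AM on November 12

Convert departure to UTC: 10:03 AM − 9:30 = 12:33 AM UTC on Nov 10.
Add 13 hours 20 minutes leg 1 → 1:53 PM UTC.
Add 3 hours 11 minutes layover in Kabul → 5:04 PM UTC.
Add 8 hours 25 minutes leg 2 → 1:29 AM UTC (Nov 11).
Add 5 hours 55 minutes layover in Ravensport → 7:24 AM UTC.
Add 2 hours and 45 minutes leg 3 → 10:09 AM UTC.
Add 4 hours and 35 minutes layover in Reykjavik → 2:44 PM UTC.
Add 5 hours 44 minutes leg 4 → 8:28 PM UTC.
Jakarta is UTC+7:00, so local arrival = 8:28 PM + 7:00 = 3:28 AM on Nov 12.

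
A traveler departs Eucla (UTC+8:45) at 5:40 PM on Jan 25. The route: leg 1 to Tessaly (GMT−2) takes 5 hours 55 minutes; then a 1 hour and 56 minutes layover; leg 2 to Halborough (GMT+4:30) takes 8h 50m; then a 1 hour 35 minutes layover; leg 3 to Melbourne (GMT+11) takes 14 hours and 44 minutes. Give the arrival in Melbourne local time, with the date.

4:55 AM on Jan 27

Convert departure to UTC: 5:40 PM − 8:45 = 8:55 AM UTC on Jan 25.
Add 5 hours and 55 minutes leg 1 → 2:50 PM UTC.
Add 1 hour 56 minutes layover in Tessaly → 4:46 PM UTC.
Add 8 hours 50 minutes leg 2 → 1:36 AM UTC (Jan 26).
Add 1 hour and 35 minutes layover in Halborough → 3:11 AM UTC.
Add 14 hours 44 minutes leg 3 → 5:55 PM UTC.
Melbourne is UTC+11:00, so local arrival = 5:55 PM + 11:00 = 4:55 AM on Jan 27.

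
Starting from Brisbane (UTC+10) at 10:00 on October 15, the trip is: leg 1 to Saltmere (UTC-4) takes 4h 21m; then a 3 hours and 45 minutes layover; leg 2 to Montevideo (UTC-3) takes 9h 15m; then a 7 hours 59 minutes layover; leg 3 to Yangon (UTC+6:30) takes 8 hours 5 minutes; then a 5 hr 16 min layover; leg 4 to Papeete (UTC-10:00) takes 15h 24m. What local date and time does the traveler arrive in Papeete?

Convert departure to UTC: 10:00 − 10:00 = 00:00 UTC on Oct 15.
Add 4 hours 21 minutes leg 1 → 04:21 UTC.
Add 3 hours 45 minutes layover in Saltmere → 08:06 UTC.
Add 9 hours and 15 minutes leg 2 → 17:21 UTC.
Add 7 hours and 59 minutes layover in Montevideo → 01:20 UTC (Oct 16).
Add 8 hours 5 minutes leg 3 → 09:25 UTC.
Add 5 hours and 16 minutes layover in Yangon → 14:41 UTC.
Add 15 hours and 24 minutes leg 4 → 06:05 UTC (Oct 17).
Papeete is UTC−10:00, so local arrival = 06:05 − 10:00 = 20:05 on Oct 16.

20:05 on Oct 16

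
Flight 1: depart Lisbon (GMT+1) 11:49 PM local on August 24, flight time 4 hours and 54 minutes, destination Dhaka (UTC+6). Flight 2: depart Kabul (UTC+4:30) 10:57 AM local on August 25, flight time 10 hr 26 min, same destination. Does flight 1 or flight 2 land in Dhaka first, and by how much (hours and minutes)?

Flight 1 in UTC: 11:49 PM − 1:00 = 10:49 PM on Aug 24.
+4 hours and 54 minutes → arrive 3:43 AM UTC on Aug 25.
Flight 2 in UTC: 10:57 AM − 4:30 = 6:27 AM on Aug 25.
+10 hours 26 minutes → arrive 4:53 PM UTC on Aug 25.
Flight 1 lands earlier by 13 hours 10 minutes.

the first, by 13 hours 10 minutes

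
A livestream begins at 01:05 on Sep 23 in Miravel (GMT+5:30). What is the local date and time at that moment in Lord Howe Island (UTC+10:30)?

Lord Howe Island is 5:00 ahead of Miravel.
Shift by the zone difference: 01:05 + 5:00 = 06:05 on Sep 23 in Lord Howe Island.

06:05 on September 23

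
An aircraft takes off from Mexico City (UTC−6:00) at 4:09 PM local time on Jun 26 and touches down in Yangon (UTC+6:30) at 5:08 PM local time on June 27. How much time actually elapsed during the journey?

Yangon is 12:30 ahead of Mexico City.
Clock-face elapsed time (ignoring zones) is 24 hours 59 minutes.
Actual elapsed = 24 hours 59 minutes − 12:30 = 12 hours 29 minutes.

12 hours 29 minutes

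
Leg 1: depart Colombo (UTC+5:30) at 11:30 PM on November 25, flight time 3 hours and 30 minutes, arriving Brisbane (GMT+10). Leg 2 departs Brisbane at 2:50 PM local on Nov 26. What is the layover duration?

Convert departure to UTC: 11:30 PM − 5:30 = 6:00 PM UTC on Nov 25.
Add 3 hours and 30 minutes flight time → 9:30 PM UTC.
Brisbane is UTC+10:00, so local arrival = 9:30 PM + 10:00 = 7:30 AM on Nov 26.
Layover = 2:50 PM − 7:30 AM = 7 hours 20 minutes.

7 hours 20 minutes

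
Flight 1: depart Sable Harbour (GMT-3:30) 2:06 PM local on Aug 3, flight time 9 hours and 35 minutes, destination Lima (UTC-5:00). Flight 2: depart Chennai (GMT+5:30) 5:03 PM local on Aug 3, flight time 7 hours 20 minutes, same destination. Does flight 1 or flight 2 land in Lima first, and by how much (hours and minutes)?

the second, by 8 hours 18 minutes

Flight 1 in UTC: 2:06 PM + 3:30 = 5:36 PM on Aug 3.
+9 hours 35 minutes → arrive 3:11 AM UTC on Aug 4.
Flight 2 in UTC: 5:03 PM − 5:30 = 11:33 AM on Aug 3.
+7 hours and 20 minutes → arrive 6:53 PM UTC on Aug 3.
Flight 2 lands earlier by 8 hours 18 minutes.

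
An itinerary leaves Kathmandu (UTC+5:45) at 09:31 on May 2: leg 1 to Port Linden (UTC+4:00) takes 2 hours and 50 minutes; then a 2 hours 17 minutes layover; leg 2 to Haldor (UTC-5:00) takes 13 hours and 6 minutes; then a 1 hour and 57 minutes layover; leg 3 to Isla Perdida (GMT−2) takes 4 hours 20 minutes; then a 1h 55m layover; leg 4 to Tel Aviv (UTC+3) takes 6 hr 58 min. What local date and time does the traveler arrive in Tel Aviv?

16:09 on May 3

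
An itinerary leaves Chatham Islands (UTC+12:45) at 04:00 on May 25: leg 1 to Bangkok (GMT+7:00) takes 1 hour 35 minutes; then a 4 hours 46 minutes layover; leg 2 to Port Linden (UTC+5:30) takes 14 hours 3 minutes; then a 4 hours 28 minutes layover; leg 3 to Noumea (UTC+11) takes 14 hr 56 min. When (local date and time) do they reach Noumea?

18:03 on May 26

Convert departure to UTC: 04:00 − 12:45 = 15:15 UTC on May 24.
Add 1 hour and 35 minutes leg 1 → 16:50 UTC.
Add 4 hours 46 minutes layover in Bangkok → 21:36 UTC.
Add 14 hours 3 minutes leg 2 → 11:39 UTC (May 25).
Add 4 hours and 28 minutes layover in Port Linden → 16:07 UTC.
Add 14 hours and 56 minutes leg 3 → 07:03 UTC (May 26).
Noumea is UTC+11:00, so local arrival = 07:03 + 11:00 = 18:03 on May 26.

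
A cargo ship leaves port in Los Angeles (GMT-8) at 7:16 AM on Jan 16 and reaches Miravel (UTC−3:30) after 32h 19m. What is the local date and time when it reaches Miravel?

8:05 PM on January 17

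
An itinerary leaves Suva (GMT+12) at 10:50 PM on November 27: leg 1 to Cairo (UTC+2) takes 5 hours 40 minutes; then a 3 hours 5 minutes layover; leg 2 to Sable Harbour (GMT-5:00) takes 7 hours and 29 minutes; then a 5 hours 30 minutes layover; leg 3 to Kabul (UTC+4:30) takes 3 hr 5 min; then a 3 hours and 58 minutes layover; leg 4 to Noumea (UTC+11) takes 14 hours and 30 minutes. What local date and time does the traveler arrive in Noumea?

5:07 PM on November 29

Convert departure to UTC: 10:50 PM − 12:00 = 10:50 AM UTC on Nov 27.
Add 5 hours 40 minutes leg 1 → 4:30 PM UTC.
Add 3 hours and 5 minutes layover in Cairo → 7:35 PM UTC.
Add 7 hours 29 minutes leg 2 → 3:04 AM UTC (Nov 28).
Add 5 hours and 30 minutes layover in Sable Harbour → 8:34 AM UTC.
Add 3 hours and 5 minutes leg 3 → 11:39 AM UTC.
Add 3 hours 58 minutes layover in Kabul → 3:37 PM UTC.
Add 14 hours and 30 minutes leg 4 → 6:07 AM UTC (Nov 29).
Noumea is UTC+11:00, so local arrival = 6:07 AM + 11:00 = 5:07 PM on Nov 29.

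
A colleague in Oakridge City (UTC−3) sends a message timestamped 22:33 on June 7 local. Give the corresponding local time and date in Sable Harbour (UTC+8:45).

In UTC: 22:33 + 3:00 = 01:33 on Jun 8.
Sable Harbour is UTC+8:45: 01:33 + 8:45 = 10:18 on Jun 8.

10:18 on Jun 8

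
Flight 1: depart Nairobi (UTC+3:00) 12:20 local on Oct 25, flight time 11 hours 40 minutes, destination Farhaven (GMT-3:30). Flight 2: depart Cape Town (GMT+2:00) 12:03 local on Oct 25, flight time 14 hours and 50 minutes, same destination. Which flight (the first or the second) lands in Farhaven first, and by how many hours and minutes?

Flight 1 in UTC: 12:20 − 3:00 = 09:20 on Oct 25.
+11 hours and 40 minutes → arrive 21:00 UTC on Oct 25.
Flight 2 in UTC: 12:03 − 2:00 = 10:03 on Oct 25.
+14 hours 50 minutes → arrive 00:53 UTC on Oct 26.
Flight 1 lands earlier by 3 hours 53 minutes.

the first, by 3 hours 53 minutes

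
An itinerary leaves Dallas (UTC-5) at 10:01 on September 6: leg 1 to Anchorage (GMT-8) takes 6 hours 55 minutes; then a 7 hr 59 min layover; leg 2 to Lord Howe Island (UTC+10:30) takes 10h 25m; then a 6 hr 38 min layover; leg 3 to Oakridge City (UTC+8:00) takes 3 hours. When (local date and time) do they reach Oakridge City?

09:58 on September 8

Convert departure to UTC: 10:01 + 5:00 = 15:01 UTC on Sep 6.
Add 6 hours and 55 minutes leg 1 → 21:56 UTC.
Add 7 hours 59 minutes layover in Anchorage → 05:55 UTC (Sep 7).
Add 10 hours and 25 minutes leg 2 → 16:20 UTC.
Add 6 hours 38 minutes layover in Lord Howe Island → 22:58 UTC.
Add 3 hours leg 3 → 01:58 UTC (Sep 8).
Oakridge City is UTC+8:00, so local arrival = 01:58 + 8:00 = 09:58 on Sep 8.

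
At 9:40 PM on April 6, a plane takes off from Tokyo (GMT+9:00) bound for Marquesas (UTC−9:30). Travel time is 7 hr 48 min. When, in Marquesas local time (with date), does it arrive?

Marquesas is 18:30 behind Tokyo.
After 7 hours and 48 minutes it is 5:28 AM (Apr 7) in Tokyo.
Shift by the zone difference: 5:28 AM − 18:30 = 10:58 AM on Apr 6 in Marquesas.

10:58 AM on Apr 6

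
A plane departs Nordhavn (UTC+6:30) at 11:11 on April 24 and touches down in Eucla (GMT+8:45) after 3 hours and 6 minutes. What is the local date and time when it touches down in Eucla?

Convert departure to UTC: 11:11 − 6:30 = 04:41 UTC on Apr 24.
Add 3 hours and 6 minutes travel time → 07:47 UTC.
Eucla is UTC+8:45, so local arrival = 07:47 + 8:45 = 16:32 on Apr 24.

16:32 on April 24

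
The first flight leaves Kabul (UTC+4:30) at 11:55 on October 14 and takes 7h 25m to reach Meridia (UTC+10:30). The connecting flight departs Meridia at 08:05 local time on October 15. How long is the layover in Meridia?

Convert departure to UTC: 11:55 − 4:30 = 07:25 UTC on Oct 14.
Add 7 hours 25 minutes flight time → 14:50 UTC.
Meridia is UTC+10:30, so local arrival = 14:50 + 10:30 = 01:20 on Oct 15.
Layover = 08:05 − 01:20 = 6 hours 45 minutes.

6 hours 45 minutes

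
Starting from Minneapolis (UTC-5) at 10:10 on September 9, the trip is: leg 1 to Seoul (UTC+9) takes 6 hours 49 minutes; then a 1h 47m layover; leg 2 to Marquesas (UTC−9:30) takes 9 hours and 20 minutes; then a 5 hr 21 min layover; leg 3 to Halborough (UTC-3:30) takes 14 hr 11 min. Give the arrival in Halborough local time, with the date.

Convert departure to UTC: 10:10 + 5:00 = 15:10 UTC on Sep 9.
Add 6 hours and 49 minutes leg 1 → 21:59 UTC.
Add 1 hour 47 minutes layover in Seoul → 23:46 UTC.
Add 9 hours 20 minutes leg 2 → 09:06 UTC (Sep 10).
Add 5 hours 21 minutes layover in Marquesas → 14:27 UTC.
Add 14 hours and 11 minutes leg 3 → 04:38 UTC (Sep 11).
Halborough is UTC−3:30, so local arrival = 04:38 − 3:30 = 01:08 on Sep 11.

01:08 on September 11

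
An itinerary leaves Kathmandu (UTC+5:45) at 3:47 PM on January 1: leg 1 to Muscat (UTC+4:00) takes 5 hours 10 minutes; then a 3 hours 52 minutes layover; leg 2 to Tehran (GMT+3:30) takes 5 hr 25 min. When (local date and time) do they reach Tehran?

Convert departure to UTC: 3:47 PM − 5:45 = 10:02 AM UTC on Jan 1.
Add 5 hours 10 minutes leg 1 → 3:12 PM UTC.
Add 3 hours 52 minutes layover in Muscat → 7:04 PM UTC.
Add 5 hours and 25 minutes leg 2 → 12:29 AM UTC (Jan 2).
Tehran is UTC+3:30, so local arrival = 12:29 AM + 3:30 = 3:59 AM on Jan 2.

3:59 AM on Jan 2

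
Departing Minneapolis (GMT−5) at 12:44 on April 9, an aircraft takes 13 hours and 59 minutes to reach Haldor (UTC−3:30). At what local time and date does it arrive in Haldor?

04:13 on Apr 10

Convert departure to UTC: 12:44 + 5:00 = 17:44 UTC on Apr 9.
Add 13 hours and 59 minutes travel time → 07:43 UTC (Apr 10).
Haldor is UTC−3:30, so local arrival = 07:43 − 3:30 = 04:13 on Apr 10.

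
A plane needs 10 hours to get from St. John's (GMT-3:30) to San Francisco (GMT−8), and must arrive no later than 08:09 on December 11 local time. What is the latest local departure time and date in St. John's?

02:39 on December 11

Target arrival in UTC: 08:09 + 8:00 = 16:09 on Dec 11.
Subtract 10 hours → departure 06:09 UTC on Dec 11.
St. John's is UTC−3:30: 06:09 − 3:30 = 02:39 on Dec 11.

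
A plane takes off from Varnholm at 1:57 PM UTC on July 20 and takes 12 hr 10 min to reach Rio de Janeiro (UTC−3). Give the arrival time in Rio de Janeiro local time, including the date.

Departure is given in UTC: 1:57 PM on Jul 20.
Add 12 hours 10 minutes → 2:07 AM UTC (Jul 21).
Rio de Janeiro is UTC−3:00: 2:07 AM − 3:00 = 11:07 PM on Jul 20.

11:07 PM on July 20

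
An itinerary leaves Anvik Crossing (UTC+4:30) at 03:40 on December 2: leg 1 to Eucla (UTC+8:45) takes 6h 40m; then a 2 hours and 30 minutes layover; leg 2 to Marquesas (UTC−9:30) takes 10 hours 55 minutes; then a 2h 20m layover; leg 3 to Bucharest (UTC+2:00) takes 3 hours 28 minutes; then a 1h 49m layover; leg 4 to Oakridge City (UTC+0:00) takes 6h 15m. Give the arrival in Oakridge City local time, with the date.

09:07 on December 3

Convert departure to UTC: 03:40 − 4:30 = 23:10 UTC on Dec 1.
Add 6 hours and 40 minutes leg 1 → 05:50 UTC (Dec 2).
Add 2 hours and 30 minutes layover in Eucla → 08:20 UTC.
Add 10 hours and 55 minutes leg 2 → 19:15 UTC.
Add 2 hours 20 minutes layover in Marquesas → 21:35 UTC.
Add 3 hours and 28 minutes leg 3 → 01:03 UTC (Dec 3).
Add 1 hour and 49 minutes layover in Bucharest → 02:52 UTC.
Add 6 hours 15 minutes leg 4 → 09:07 UTC.
Oakridge City is UTC+0, so local arrival is the same: 09:07 on Dec 3.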